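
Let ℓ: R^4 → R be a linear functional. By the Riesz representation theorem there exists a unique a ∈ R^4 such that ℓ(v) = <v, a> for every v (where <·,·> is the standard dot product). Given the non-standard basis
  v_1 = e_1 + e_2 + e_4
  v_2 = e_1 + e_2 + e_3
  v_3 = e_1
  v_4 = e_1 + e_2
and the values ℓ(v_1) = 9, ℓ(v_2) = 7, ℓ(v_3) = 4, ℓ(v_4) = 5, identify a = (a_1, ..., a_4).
a = (4, 1, 2, 4)

Write a = (a_1, ..., a_4) in the standard basis. For each basis vector v_i, ℓ(v_i) = <v_i, a> is a linear equation in the a_j's. Collect the n equations into a matrix system V a = ℓ, where row i of V is v_i (expressed in the standard basis). Since V is invertible (lower-triangular with 1s on the diagonal, up to permutation), solve by back-substitution:
  V =
[[1, 1, 0, 1],
 [1, 1, 1, 0],
 [1, 0, 0, 0],
 [1, 1, 0, 0]]
  V a = (9, 7, 4, 5)
Solving gives a = (4, 1, 2, 4).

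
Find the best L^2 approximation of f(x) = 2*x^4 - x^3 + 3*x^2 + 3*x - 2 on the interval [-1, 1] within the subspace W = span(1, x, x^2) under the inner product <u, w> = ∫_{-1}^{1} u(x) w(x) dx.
g(x) = 33*x^2/7 + 12*x/5 - 76/35

The best approximation g ∈ W is the orthogonal projection of f onto W. Writing g = a_0 + a_1 x + a_2 x^2, the coefficients solve the normal equations G · a = b where
  G_{ij} = <φ_i, φ_j> and b_i = <f, φ_i>, with φ_0 = 1, φ_1 = x, φ_2 = x^2.
G =
  [2, 0, 2/3]
  [0, 2/3, 0]
  [2/3, 0, 2/5],
b = (-6/5, 8/5, 46/105).
Solving gives a_0 = -76/35, a_1 = 12/5, a_2 = 33/7, so
  g(x) = 33*x^2/7 + 12*x/5 - 76/35.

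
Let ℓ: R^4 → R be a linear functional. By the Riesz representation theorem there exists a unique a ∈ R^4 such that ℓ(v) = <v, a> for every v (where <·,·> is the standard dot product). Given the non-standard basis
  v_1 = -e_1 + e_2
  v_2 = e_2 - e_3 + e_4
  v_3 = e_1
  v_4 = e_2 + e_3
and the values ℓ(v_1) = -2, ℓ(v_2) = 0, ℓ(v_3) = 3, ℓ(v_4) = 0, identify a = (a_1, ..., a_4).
a = (3, 1, -1, -2)

Write a = (a_1, ..., a_4) in the standard basis. For each basis vector v_i, ℓ(v_i) = <v_i, a> is a linear equation in the a_j's. Collect the n equations into a matrix system V a = ℓ, where row i of V is v_i (expressed in the standard basis). Since V is invertible (lower-triangular with 1s on the diagonal, up to permutation), solve by back-substitution:
  V =
[[-1, 1, 0, 0],
 [0, 1, -1, 1],
 [1, 0, 0, 0],
 [0, 1, 1, 0]]
  V a = (-2, 0, 3, 0)
Solving gives a = (3, 1, -1, -2).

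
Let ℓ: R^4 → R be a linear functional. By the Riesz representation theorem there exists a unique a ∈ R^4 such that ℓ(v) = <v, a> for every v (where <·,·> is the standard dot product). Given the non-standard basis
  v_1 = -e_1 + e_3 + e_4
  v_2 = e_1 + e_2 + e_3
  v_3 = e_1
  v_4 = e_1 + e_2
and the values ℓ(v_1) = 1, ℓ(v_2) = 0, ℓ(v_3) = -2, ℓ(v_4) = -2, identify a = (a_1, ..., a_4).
a = (-2, 0, 2, -3)

Write a = (a_1, ..., a_4) in the standard basis. For each basis vector v_i, ℓ(v_i) = <v_i, a> is a linear equation in the a_j's. Collect the n equations into a matrix system V a = ℓ, where row i of V is v_i (expressed in the standard basis). Since V is invertible (lower-triangular with 1s on the diagonal, up to permutation), solve by back-substitution:
  V =
[[-1, 0, 1, 1],
 [1, 1, 1, 0],
 [1, 0, 0, 0],
 [1, 1, 0, 0]]
  V a = (1, 0, -2, -2)
Solving gives a = (-2, 0, 2, -3).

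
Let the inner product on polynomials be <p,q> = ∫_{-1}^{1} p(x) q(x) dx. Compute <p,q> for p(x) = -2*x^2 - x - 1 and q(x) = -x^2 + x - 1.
<p,q> = 62/15

Expand the product: p(x)·q(x) = 2*x^4 - x^3 + 2*x^2 + 1.
∫_{-1}^{1} of each monomial x^k gives [2/(k+1) if k even, 0 if k odd]. Integrating term-by-term (or equivalently evaluating the antiderivative F(x) = 2*x^5/5 - x^4/4 + 2*x^3/3 + x at the endpoints):
  F(1) − F(−1) = 109/60 − (-139/60) = 62/15.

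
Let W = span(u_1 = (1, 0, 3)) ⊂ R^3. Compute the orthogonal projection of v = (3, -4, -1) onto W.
proj_W(v) = (0, 0, 0)

Set up U = [u_1 | ... | u_1] ∈ R^(3×1). The projector onto W = col(U) is P = U (U^T U)^(-1) U^T.
Compute U^T U =
  [10],
and U^T v = (0).
Solve U^T U · c = U^T v for the coefficients: c = (0). The projection is proj_W(v) = U c.
Check: (v - proj_W(v)) · u_1 = 0  (should be 0).
Result: proj_W(v) = (0, 0, 0).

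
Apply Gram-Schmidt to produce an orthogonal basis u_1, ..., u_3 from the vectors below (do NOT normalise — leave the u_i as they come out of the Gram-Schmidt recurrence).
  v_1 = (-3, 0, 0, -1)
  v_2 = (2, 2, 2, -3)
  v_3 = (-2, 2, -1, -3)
Orthogonal basis:
  u_1 = (-3, 0, 0, -1)
  u_2 = (11/10, 2, 2, -33/10)
  u_3 = (34/201, 208/201, -395/201, -34/67)

Apply the Gram-Schmidt recurrence
  u_1 = v_1
  u_i = v_i − Σ_{j<i} ((v_i · u_j) / (u_j · u_j)) · u_j.

Step by step this gives:
  u_1 = (-3, 0, 0, -1)
  u_2 = (11/10, 2, 2, -33/10)
  u_3 = (34/201, 208/201, -395/201, -34/67)

Orthogonality check:
  u_2 · u_1 = 0 (should be 0)
  u_3 · u_1 = 0 (should be 0)
  u_3 · u_2 = 0 (should be 0)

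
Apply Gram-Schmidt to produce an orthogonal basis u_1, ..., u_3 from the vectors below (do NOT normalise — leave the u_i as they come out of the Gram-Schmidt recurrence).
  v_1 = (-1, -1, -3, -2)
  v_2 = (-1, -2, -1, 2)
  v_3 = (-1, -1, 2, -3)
Orthogonal basis:
  u_1 = (-1, -1, -3, -2)
  u_2 = (-13/15, -28/15, -3/5, 34/15)
  u_3 = (-195/146, -137/73, 303/146, -110/73)

Apply the Gram-Schmidt recurrence
  u_1 = v_1
  u_i = v_i − Σ_{j<i} ((v_i · u_j) / (u_j · u_j)) · u_j.

Step by step this gives:
  u_1 = (-1, -1, -3, -2)
  u_2 = (-13/15, -28/15, -3/5, 34/15)
  u_3 = (-195/146, -137/73, 303/146, -110/73)

Orthogonality check:
  u_2 · u_1 = 0 (should be 0)
  u_3 · u_1 = 0 (should be 0)
  u_3 · u_2 = 0 (should be 0)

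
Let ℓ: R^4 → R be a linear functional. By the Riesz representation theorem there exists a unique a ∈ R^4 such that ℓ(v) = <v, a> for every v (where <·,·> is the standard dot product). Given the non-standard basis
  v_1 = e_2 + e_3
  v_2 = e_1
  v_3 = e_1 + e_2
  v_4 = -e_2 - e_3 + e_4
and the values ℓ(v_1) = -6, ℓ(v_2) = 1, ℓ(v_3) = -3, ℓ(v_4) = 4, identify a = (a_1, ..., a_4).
a = (1, -4, -2, -2)

Write a = (a_1, ..., a_4) in the standard basis. For each basis vector v_i, ℓ(v_i) = <v_i, a> is a linear equation in the a_j's. Collect the n equations into a matrix system V a = ℓ, where row i of V is v_i (expressed in the standard basis). Since V is invertible (lower-triangular with 1s on the diagonal, up to permutation), solve by back-substitution:
  V =
[[0, 1, 1, 0],
 [1, 0, 0, 0],
 [1, 1, 0, 0],
 [0, -1, -1, 1]]
  V a = (-6, 1, -3, 4)
Solving gives a = (1, -4, -2, -2).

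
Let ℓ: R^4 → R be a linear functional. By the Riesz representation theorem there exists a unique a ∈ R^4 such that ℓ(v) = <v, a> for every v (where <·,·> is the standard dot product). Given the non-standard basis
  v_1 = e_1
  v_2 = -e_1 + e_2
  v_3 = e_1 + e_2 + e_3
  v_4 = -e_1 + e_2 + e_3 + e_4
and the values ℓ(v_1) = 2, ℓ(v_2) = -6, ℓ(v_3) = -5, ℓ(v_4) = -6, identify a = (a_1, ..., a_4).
a = (2, -4, -3, 3)

Write a = (a_1, ..., a_4) in the standard basis. For each basis vector v_i, ℓ(v_i) = <v_i, a> is a linear equation in the a_j's. Collect the n equations into a matrix system V a = ℓ, where row i of V is v_i (expressed in the standard basis). Since V is invertible (lower-triangular with 1s on the diagonal, up to permutation), solve by back-substitution:
  V =
[[1, 0, 0, 0],
 [-1, 1, 0, 0],
 [1, 1, 1, 0],
 [-1, 1, 1, 1]]
  V a = (2, -6, -5, -6)
Solving gives a = (2, -4, -3, 3).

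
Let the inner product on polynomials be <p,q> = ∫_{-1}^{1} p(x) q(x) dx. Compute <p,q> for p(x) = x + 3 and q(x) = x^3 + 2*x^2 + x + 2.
<p,q> = 256/15

Expand the product: p(x)·q(x) = x^4 + 5*x^3 + 7*x^2 + 5*x + 6.
∫_{-1}^{1} of each monomial x^k gives [2/(k+1) if k even, 0 if k odd]. Integrating term-by-term (or equivalently evaluating the antiderivative F(x) = x^5/5 + 5*x^4/4 + 7*x^3/3 + 5*x^2/2 + 6*x at the endpoints):
  F(1) − F(−1) = 737/60 − (-287/60) = 256/15.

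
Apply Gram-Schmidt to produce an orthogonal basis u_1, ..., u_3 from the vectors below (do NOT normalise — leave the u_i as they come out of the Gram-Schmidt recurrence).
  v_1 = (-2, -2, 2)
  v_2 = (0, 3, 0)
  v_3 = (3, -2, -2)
Orthogonal basis:
  u_1 = (-2, -2, 2)
  u_2 = (-1, 2, 1)
  u_3 = (1/2, 0, 1/2)

Apply the Gram-Schmidt recurrence
  u_1 = v_1
  u_i = v_i − Σ_{j<i} ((v_i · u_j) / (u_j · u_j)) · u_j.

Step by step this gives:
  u_1 = (-2, -2, 2)
  u_2 = (-1, 2, 1)
  u_3 = (1/2, 0, 1/2)

Orthogonality check:
  u_2 · u_1 = 0 (should be 0)
  u_3 · u_1 = 0 (should be 0)
  u_3 · u_2 = 0 (should be 0)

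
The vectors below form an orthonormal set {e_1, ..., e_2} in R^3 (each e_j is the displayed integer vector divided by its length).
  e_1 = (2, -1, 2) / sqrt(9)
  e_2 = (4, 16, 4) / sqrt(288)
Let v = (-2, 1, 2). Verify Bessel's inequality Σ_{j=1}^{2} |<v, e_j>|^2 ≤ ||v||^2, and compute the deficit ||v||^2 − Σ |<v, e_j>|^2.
Σ |<v, e_j>|^2 = 1; ||v||^2 = 9; deficit = 8

Write each e_j = u_j / sqrt(<u_j, u_j>) where u_j is the displayed integer vector. Then <v, e_j> = <v, u_j> / sqrt(<u_j, u_j>), so |<v, e_j>|^2 = <v, u_j>^2 / <u_j, u_j>.
Coefficients: <v, e_1> = -1/sqrt(9), <v, e_2> = 16/sqrt(288).
Square and sum: Σ |<v, e_j>|^2 = 1.
Compute ||v||^2 = v·v = 9.
Deficit = 9 − 1 = 8 ≥ 0, confirming Bessel's inequality. (The deficit equals ||v − Σ <v,e_j> e_j||^2, the squared distance from v to span{e_j}.)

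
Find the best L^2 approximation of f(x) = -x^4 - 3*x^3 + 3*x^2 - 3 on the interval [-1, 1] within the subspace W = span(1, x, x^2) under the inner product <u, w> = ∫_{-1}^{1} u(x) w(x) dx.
g(x) = 15*x^2/7 - 9*x/5 - 102/35

The best approximation g ∈ W is the orthogonal projection of f onto W. Writing g = a_0 + a_1 x + a_2 x^2, the coefficients solve the normal equations G · a = b where
  G_{ij} = <φ_i, φ_j> and b_i = <f, φ_i>, with φ_0 = 1, φ_1 = x, φ_2 = x^2.
G =
  [2, 0, 2/3]
  [0, 2/3, 0]
  [2/3, 0, 2/5],
b = (-22/5, -6/5, -38/35).
Solving gives a_0 = -102/35, a_1 = -9/5, a_2 = 15/7, so
  g(x) = 15*x^2/7 - 9*x/5 - 102/35.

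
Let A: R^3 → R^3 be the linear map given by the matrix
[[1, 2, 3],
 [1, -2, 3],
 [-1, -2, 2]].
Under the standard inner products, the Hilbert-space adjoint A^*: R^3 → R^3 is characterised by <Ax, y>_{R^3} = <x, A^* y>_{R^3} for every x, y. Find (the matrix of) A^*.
A^* = A^T =
[[1, 1, -1],
 [2, -2, -2],
 [3, 3, 2]]

For real matrices with standard dot products, the defining identity <Ax, y> = <x, A^* y> gives (Ax)^T y = x^T (A^*) y, i.e. x^T A^T y = x^T (A^*) y. Since this holds for all x, y, we must have A^* = A^T. Therefore
A^* =
[[1, 1, -1],
 [2, -2, -2],
 [3, 3, 2]].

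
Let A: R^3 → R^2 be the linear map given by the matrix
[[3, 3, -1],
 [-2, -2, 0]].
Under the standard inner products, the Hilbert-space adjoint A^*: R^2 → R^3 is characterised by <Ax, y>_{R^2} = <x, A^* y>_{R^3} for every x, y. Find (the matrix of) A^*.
A^* = A^T =
[[3, -2],
 [3, -2],
 [-1, 0]]

For real matrices with standard dot products, the defining identity <Ax, y> = <x, A^* y> gives (Ax)^T y = x^T (A^*) y, i.e. x^T A^T y = x^T (A^*) y. Since this holds for all x, y, we must have A^* = A^T. Therefore
A^* =
[[3, -2],
 [3, -2],
 [-1, 0]].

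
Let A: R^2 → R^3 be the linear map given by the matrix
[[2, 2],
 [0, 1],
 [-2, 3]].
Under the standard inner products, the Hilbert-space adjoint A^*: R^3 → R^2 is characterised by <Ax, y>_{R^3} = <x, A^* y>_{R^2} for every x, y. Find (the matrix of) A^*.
A^* = A^T =
[[2, 0, -2],
 [2, 1, 3]]

For real matrices with standard dot products, the defining identity <Ax, y> = <x, A^* y> gives (Ax)^T y = x^T (A^*) y, i.e. x^T A^T y = x^T (A^*) y. Since this holds for all x, y, we must have A^* = A^T. Therefore
A^* =
[[2, 0, -2],
 [2, 1, 3]].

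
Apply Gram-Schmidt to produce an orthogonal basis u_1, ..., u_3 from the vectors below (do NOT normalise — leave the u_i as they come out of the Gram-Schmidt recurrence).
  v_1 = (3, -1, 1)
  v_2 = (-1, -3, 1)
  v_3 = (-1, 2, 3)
Orthogonal basis:
  u_1 = (3, -1, 1)
  u_2 = (-14/11, -32/11, 10/11)
  u_3 = (-2/3, 4/3, 10/3)

Apply the Gram-Schmidt recurrence
  u_1 = v_1
  u_i = v_i − Σ_{j<i} ((v_i · u_j) / (u_j · u_j)) · u_j.

Step by step this gives:
  u_1 = (3, -1, 1)
  u_2 = (-14/11, -32/11, 10/11)
  u_3 = (-2/3, 4/3, 10/3)

Orthogonality check:
  u_2 · u_1 = 0 (should be 0)
  u_3 · u_1 = 0 (should be 0)
  u_3 · u_2 = 0 (should be 0)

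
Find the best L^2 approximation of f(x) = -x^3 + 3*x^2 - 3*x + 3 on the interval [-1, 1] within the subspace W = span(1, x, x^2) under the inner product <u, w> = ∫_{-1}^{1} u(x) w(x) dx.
g(x) = 3*x^2 - 18*x/5 + 3

The best approximation g ∈ W is the orthogonal projection of f onto W. Writing g = a_0 + a_1 x + a_2 x^2, the coefficients solve the normal equations G · a = b where
  G_{ij} = <φ_i, φ_j> and b_i = <f, φ_i>, with φ_0 = 1, φ_1 = x, φ_2 = x^2.
G =
  [2, 0, 2/3]
  [0, 2/3, 0]
  [2/3, 0, 2/5],
b = (8, -12/5, 16/5).
Solving gives a_0 = 3, a_1 = -18/5, a_2 = 3, so
  g(x) = 3*x^2 - 18*x/5 + 3.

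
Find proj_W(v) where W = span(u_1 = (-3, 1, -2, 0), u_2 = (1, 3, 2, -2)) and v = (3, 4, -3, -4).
proj_W(v) = (-4/59, 203/59, 78/59, -121/59)

Set up U = [u_1 | ... | u_2] ∈ R^(4×2). The projector onto W = col(U) is P = U (U^T U)^(-1) U^T.
Compute U^T U =
  [14, -4]
  [-4, 18],
and U^T v = (1, 17).
Solve U^T U · c = U^T v for the coefficients: c = (43/118, 121/118). The projection is proj_W(v) = U c.
Check: (v - proj_W(v)) · u_1 = 0  (should be 0).
Check: (v - proj_W(v)) · u_2 = 0  (should be 0).
Result: proj_W(v) = (-4/59, 203/59, 78/59, -121/59).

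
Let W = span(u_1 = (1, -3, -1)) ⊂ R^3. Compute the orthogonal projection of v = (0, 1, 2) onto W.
proj_W(v) = (-5/11, 15/11, 5/11)

Set up U = [u_1 | ... | u_1] ∈ R^(3×1). The projector onto W = col(U) is P = U (U^T U)^(-1) U^T.
Compute U^T U =
  [11],
and U^T v = (-5).
Solve U^T U · c = U^T v for the coefficients: c = (-5/11). The projection is proj_W(v) = U c.
Check: (v - proj_W(v)) · u_1 = 0  (should be 0).
Result: proj_W(v) = (-5/11, 15/11, 5/11).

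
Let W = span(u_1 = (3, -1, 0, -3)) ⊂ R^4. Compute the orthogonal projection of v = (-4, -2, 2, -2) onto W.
proj_W(v) = (-12/19, 4/19, 0, 12/19)

Set up U = [u_1 | ... | u_1] ∈ R^(4×1). The projector onto W = col(U) is P = U (U^T U)^(-1) U^T.
Compute U^T U =
  [19],
and U^T v = (-4).
Solve U^T U · c = U^T v for the coefficients: c = (-4/19). The projection is proj_W(v) = U c.
Check: (v - proj_W(v)) · u_1 = 0  (should be 0).
Result: proj_W(v) = (-12/19, 4/19, 0, 12/19).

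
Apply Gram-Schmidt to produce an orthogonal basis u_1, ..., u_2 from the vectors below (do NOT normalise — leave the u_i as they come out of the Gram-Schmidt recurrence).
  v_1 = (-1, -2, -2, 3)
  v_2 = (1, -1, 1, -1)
Orthogonal basis:
  u_1 = (-1, -2, -2, 3)
  u_2 = (7/9, -13/9, 5/9, -1/3)

Apply the Gram-Schmidt recurrence
  u_1 = v_1
  u_i = v_i − Σ_{j<i} ((v_i · u_j) / (u_j · u_j)) · u_j.

Step by step this gives:
  u_1 = (-1, -2, -2, 3)
  u_2 = (7/9, -13/9, 5/9, -1/3)

Orthogonality check:
  u_2 · u_1 = 0 (should be 0)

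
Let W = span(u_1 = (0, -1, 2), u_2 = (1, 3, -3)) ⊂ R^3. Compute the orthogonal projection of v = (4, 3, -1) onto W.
proj_W(v) = (5/2, 4, -1/2)

Set up U = [u_1 | ... | u_2] ∈ R^(3×2). The projector onto W = col(U) is P = U (U^T U)^(-1) U^T.
Compute U^T U =
  [5, -9]
  [-9, 19],
and U^T v = (-5, 16).
Solve U^T U · c = U^T v for the coefficients: c = (7/2, 5/2). The projection is proj_W(v) = U c.
Check: (v - proj_W(v)) · u_1 = 0  (should be 0).
Check: (v - proj_W(v)) · u_2 = 0  (should be 0).
Result: proj_W(v) = (5/2, 4, -1/2).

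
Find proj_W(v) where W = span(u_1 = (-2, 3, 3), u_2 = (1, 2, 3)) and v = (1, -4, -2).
proj_W(v) = (196/139, -385/139, -411/139)

Set up U = [u_1 | ... | u_2] ∈ R^(3×2). The projector onto W = col(U) is P = U (U^T U)^(-1) U^T.
Compute U^T U =
  [22, 13]
  [13, 14],
and U^T v = (-20, -13).
Solve U^T U · c = U^T v for the coefficients: c = (-111/139, -26/139). The projection is proj_W(v) = U c.
Check: (v - proj_W(v)) · u_1 = 0  (should be 0).
Check: (v - proj_W(v)) · u_2 = 0  (should be 0).
Result: proj_W(v) = (196/139, -385/139, -411/139).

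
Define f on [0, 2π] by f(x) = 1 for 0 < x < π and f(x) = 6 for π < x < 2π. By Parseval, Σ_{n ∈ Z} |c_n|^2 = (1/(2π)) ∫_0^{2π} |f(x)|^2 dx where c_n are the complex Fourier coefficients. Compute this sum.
Σ |c_n|^2 = 37/2

Parseval equates the L^2 energy of f (normalised by 1/(2π)) with the ℓ^2 sum of its Fourier coefficients: (1/(2π)) ∫_0^{2π} |f|^2 = Σ |c_n|^2.
Compute the left side: (1/(2π)) [∫_0^π 1^2 dx + ∫_π^{2π} 6^2 dx] = (1/(2π)) · (1π + 36π) = (1 + 36)/2 = 37/2.
So Σ_{n ∈ Z} |c_n|^2 = 37/2.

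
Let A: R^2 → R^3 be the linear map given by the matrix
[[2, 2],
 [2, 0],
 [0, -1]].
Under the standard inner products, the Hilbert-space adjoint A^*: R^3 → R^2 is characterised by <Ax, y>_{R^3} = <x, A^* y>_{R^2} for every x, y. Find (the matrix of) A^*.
A^* = A^T =
[[2, 2, 0],
 [2, 0, -1]]

For real matrices with standard dot products, the defining identity <Ax, y> = <x, A^* y> gives (Ax)^T y = x^T (A^*) y, i.e. x^T A^T y = x^T (A^*) y. Since this holds for all x, y, we must have A^* = A^T. Therefore
A^* =
[[2, 2, 0],
 [2, 0, -1]].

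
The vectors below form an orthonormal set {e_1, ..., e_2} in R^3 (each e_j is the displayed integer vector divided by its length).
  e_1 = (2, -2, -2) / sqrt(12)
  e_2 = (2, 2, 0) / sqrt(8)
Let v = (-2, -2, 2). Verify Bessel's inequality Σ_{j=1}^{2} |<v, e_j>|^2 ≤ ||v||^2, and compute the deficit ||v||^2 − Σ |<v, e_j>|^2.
Σ |<v, e_j>|^2 = 28/3; ||v||^2 = 12; deficit = 8/3

Write each e_j = u_j / sqrt(<u_j, u_j>) where u_j is the displayed integer vector. Then <v, e_j> = <v, u_j> / sqrt(<u_j, u_j>), so |<v, e_j>|^2 = <v, u_j>^2 / <u_j, u_j>.
Coefficients: <v, e_1> = -4/sqrt(12), <v, e_2> = -8/sqrt(8).
Square and sum: Σ |<v, e_j>|^2 = 28/3.
Compute ||v||^2 = v·v = 12.
Deficit = 12 − 28/3 = 8/3 ≥ 0, confirming Bessel's inequality. (The deficit equals ||v − Σ <v,e_j> e_j||^2, the squared distance from v to span{e_j}.)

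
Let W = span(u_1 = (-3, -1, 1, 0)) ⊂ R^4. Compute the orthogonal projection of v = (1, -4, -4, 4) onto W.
proj_W(v) = (9/11, 3/11, -3/11, 0)

Set up U = [u_1 | ... | u_1] ∈ R^(4×1). The projector onto W = col(U) is P = U (U^T U)^(-1) U^T.
Compute U^T U =
  [11],
and U^T v = (-3).
Solve U^T U · c = U^T v for the coefficients: c = (-3/11). The projection is proj_W(v) = U c.
Check: (v - proj_W(v)) · u_1 = 0  (should be 0).
Result: proj_W(v) = (9/11, 3/11, -3/11, 0).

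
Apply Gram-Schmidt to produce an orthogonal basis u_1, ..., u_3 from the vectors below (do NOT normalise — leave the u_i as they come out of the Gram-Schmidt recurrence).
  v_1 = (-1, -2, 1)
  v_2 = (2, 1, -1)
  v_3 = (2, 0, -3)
Orthogonal basis:
  u_1 = (-1, -2, 1)
  u_2 = (7/6, -2/3, -1/6)
  u_3 = (-7/11, -7/11, -21/11)

Apply the Gram-Schmidt recurrence
  u_1 = v_1
  u_i = v_i − Σ_{j<i} ((v_i · u_j) / (u_j · u_j)) · u_j.

Step by step this gives:
  u_1 = (-1, -2, 1)
  u_2 = (7/6, -2/3, -1/6)
  u_3 = (-7/11, -7/11, -21/11)

Orthogonality check:
  u_2 · u_1 = 0 (should be 0)
  u_3 · u_1 = 0 (should be 0)
  u_3 · u_2 = 0 (should be 0)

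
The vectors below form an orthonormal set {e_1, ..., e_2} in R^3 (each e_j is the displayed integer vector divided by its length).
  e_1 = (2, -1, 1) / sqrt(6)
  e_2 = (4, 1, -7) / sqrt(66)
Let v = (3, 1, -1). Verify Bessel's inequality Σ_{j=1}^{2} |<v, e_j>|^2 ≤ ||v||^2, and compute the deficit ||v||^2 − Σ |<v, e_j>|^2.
Σ |<v, e_j>|^2 = 96/11; ||v||^2 = 11; deficit = 25/11

Write each e_j = u_j / sqrt(<u_j, u_j>) where u_j is the displayed integer vector. Then <v, e_j> = <v, u_j> / sqrt(<u_j, u_j>), so |<v, e_j>|^2 = <v, u_j>^2 / <u_j, u_j>.
Coefficients: <v, e_1> = 4/sqrt(6), <v, e_2> = 20/sqrt(66).
Square and sum: Σ |<v, e_j>|^2 = 96/11.
Compute ||v||^2 = v·v = 11.
Deficit = 11 − 96/11 = 25/11 ≥ 0, confirming Bessel's inequality. (The deficit equals ||v − Σ <v,e_j> e_j||^2, the squared distance from v to span{e_j}.)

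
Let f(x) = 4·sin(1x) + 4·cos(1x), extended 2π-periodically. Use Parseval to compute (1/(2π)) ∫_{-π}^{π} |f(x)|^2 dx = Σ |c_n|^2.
Σ |c_n|^2 = 16

Expand |f|^2 and use orthogonality of {sin(nx), cos(mx)} on [-π, π]:
  ∫_{-π}^{π} sin(nx)^2 dx = π, ∫ cos(mx)^2 dx = π, and cross terms integrate to 0.
So ∫_{-π}^{π} f(x)^2 dx = 4^2 · π + 4^2 · π = (16 + 16)π.
Divide by 2π: (16 + 16)/2 = 16.
By Parseval, this equals Σ |c_n|^2.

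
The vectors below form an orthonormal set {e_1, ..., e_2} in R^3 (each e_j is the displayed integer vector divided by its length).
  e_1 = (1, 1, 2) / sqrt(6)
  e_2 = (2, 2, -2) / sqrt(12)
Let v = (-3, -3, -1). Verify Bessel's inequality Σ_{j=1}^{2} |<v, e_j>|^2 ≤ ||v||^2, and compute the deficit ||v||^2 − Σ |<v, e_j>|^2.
Σ |<v, e_j>|^2 = 19; ||v||^2 = 19; deficit = 0

Write each e_j = u_j / sqrt(<u_j, u_j>) where u_j is the displayed integer vector. Then <v, e_j> = <v, u_j> / sqrt(<u_j, u_j>), so |<v, e_j>|^2 = <v, u_j>^2 / <u_j, u_j>.
Coefficients: <v, e_1> = -8/sqrt(6), <v, e_2> = -10/sqrt(12).
Square and sum: Σ |<v, e_j>|^2 = 19.
Compute ||v||^2 = v·v = 19.
Deficit = 19 − 19 = 0 ≥ 0, confirming Bessel's inequality. (The deficit equals ||v − Σ <v,e_j> e_j||^2, the squared distance from v to span{e_j}.)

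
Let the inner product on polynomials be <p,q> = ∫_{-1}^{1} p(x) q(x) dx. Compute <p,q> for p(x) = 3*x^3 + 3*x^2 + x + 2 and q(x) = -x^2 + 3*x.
<p,q> = 46/15

Expand the product: p(x)·q(x) = -3*x^5 + 6*x^4 + 8*x^3 + x^2 + 6*x.
∫_{-1}^{1} of each monomial x^k gives [2/(k+1) if k even, 0 if k odd]. Integrating term-by-term (or equivalently evaluating the antiderivative F(x) = -x^6/2 + 6*x^5/5 + 2*x^4 + x^3/3 + 3*x^2 at the endpoints):
  F(1) − F(−1) = 181/30 − (89/30) = 46/15.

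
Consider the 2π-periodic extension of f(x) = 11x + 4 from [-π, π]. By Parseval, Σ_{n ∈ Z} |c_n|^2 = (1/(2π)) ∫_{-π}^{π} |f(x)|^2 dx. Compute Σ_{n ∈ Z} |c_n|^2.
Σ |c_n|^2 = 121π^2/3 + 16

Expand and integrate term by term over [-π, π]:
  ∫ (11x)^2 dx = 121·(2π^3/3); ∫ 2·11·(4)·x dx = 0 (odd integrand); ∫ 4^2 dx = 16·2π.
So (1/(2π)) ∫_{-π}^{π} (11x + 4)^2 dx = 121π^2/3 + 16 = 121π^2/3 + 16.
Parseval ⇒ Σ |c_n|^2 = 121π^2/3 + 16.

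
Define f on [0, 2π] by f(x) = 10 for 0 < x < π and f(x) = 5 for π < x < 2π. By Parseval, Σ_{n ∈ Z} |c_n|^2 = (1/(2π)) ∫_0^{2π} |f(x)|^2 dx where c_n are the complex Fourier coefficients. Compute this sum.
Σ |c_n|^2 = 125/2

Parseval equates the L^2 energy of f (normalised by 1/(2π)) with the ℓ^2 sum of its Fourier coefficients: (1/(2π)) ∫_0^{2π} |f|^2 = Σ |c_n|^2.
Compute the left side: (1/(2π)) [∫_0^π 10^2 dx + ∫_π^{2π} 5^2 dx] = (1/(2π)) · (100π + 25π) = (100 + 25)/2 = 125/2.
So Σ_{n ∈ Z} |c_n|^2 = 125/2.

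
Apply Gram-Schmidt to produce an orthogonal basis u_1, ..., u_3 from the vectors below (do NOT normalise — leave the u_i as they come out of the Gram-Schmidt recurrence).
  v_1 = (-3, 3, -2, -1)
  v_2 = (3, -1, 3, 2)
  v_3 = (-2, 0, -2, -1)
Orthogonal basis:
  u_1 = (-3, 3, -2, -1)
  u_2 = (9/23, 37/23, 29/23, 26/23)
  u_3 = (-11/43, -7/43, -2/43, 16/43)

Apply the Gram-Schmidt recurrence
  u_1 = v_1
  u_i = v_i − Σ_{j<i} ((v_i · u_j) / (u_j · u_j)) · u_j.

Step by step this gives:
  u_1 = (-3, 3, -2, -1)
  u_2 = (9/23, 37/23, 29/23, 26/23)
  u_3 = (-11/43, -7/43, -2/43, 16/43)

Orthogonality check:
  u_2 · u_1 = 0 (should be 0)
  u_3 · u_1 = 0 (should be 0)
  u_3 · u_2 = 0 (should be 0)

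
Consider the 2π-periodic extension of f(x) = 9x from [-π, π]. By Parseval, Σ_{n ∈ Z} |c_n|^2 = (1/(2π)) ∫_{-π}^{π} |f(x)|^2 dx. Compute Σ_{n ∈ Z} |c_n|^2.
Σ |c_n|^2 = 27π^2

Expand and integrate term by term over [-π, π]:
  ∫ (9x)^2 dx = 81·(2π^3/3); ∫ 2·9·(0)·x dx = 0 (odd integrand); ∫ 0^2 dx = 0·2π.
So (1/(2π)) ∫_{-π}^{π} (9x)^2 dx = 81π^2/3 + 0 = 27π^2.
Parseval ⇒ Σ |c_n|^2 = 27π^2.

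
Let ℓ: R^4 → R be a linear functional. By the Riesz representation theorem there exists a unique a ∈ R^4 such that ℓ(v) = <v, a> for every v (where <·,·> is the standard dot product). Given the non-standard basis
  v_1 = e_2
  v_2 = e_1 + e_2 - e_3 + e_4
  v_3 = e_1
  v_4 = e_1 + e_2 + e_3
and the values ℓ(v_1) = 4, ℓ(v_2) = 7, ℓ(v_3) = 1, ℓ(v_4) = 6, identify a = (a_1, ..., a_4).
a = (1, 4, 1, 3)

Write a = (a_1, ..., a_4) in the standard basis. For each basis vector v_i, ℓ(v_i) = <v_i, a> is a linear equation in the a_j's. Collect the n equations into a matrix system V a = ℓ, where row i of V is v_i (expressed in the standard basis). Since V is invertible (lower-triangular with 1s on the diagonal, up to permutation), solve by back-substitution:
  V =
[[0, 1, 0, 0],
 [1, 1, -1, 1],
 [1, 0, 0, 0],
 [1, 1, 1, 0]]
  V a = (4, 7, 1, 6)
Solving gives a = (1, 4, 1, 3).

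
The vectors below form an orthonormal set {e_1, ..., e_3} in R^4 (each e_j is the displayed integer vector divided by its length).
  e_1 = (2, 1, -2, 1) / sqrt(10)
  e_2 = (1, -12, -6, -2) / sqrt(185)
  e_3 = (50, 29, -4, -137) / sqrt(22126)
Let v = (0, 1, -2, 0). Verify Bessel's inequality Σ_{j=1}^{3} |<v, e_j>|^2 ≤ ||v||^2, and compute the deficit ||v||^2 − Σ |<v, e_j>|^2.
Σ |<v, e_j>|^2 = 766/299; ||v||^2 = 5; deficit = 729/299

Write each e_j = u_j / sqrt(<u_j, u_j>) where u_j is the displayed integer vector. Then <v, e_j> = <v, u_j> / sqrt(<u_j, u_j>), so |<v, e_j>|^2 = <v, u_j>^2 / <u_j, u_j>.
Coefficients: <v, e_1> = 5/sqrt(10), <v, e_2> = 0/sqrt(185), <v, e_3> = 37/sqrt(22126).
Square and sum: Σ |<v, e_j>|^2 = 766/299.
Compute ||v||^2 = v·v = 5.
Deficit = 5 − 766/299 = 729/299 ≥ 0, confirming Bessel's inequality. (The deficit equals ||v − Σ <v,e_j> e_j||^2, the squared distance from v to span{e_j}.)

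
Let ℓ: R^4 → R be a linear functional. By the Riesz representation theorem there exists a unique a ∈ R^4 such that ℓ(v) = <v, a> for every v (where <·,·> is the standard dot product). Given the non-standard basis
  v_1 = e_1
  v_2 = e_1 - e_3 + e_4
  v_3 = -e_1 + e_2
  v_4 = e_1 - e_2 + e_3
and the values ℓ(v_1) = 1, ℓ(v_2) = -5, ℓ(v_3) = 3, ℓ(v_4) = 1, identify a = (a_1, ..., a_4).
a = (1, 4, 4, -2)

Write a = (a_1, ..., a_4) in the standard basis. For each basis vector v_i, ℓ(v_i) = <v_i, a> is a linear equation in the a_j's. Collect the n equations into a matrix system V a = ℓ, where row i of V is v_i (expressed in the standard basis). Since V is invertible (lower-triangular with 1s on the diagonal, up to permutation), solve by back-substitution:
  V =
[[1, 0, 0, 0],
 [1, 0, -1, 1],
 [-1, 1, 0, 0],
 [1, -1, 1, 0]]
  V a = (1, -5, 3, 1)
Solving gives a = (1, 4, 4, -2).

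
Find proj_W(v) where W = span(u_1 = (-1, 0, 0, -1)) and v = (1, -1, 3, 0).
proj_W(v) = (1/2, 0, 0, 1/2)

Set up U = [u_1 | ... | u_1] ∈ R^(4×1). The projector onto W = col(U) is P = U (U^T U)^(-1) U^T.
Compute U^T U =
  [2],
and U^T v = (-1).
Solve U^T U · c = U^T v for the coefficients: c = (-1/2). The projection is proj_W(v) = U c.
Check: (v - proj_W(v)) · u_1 = 0  (should be 0).
Result: proj_W(v) = (1/2, 0, 0, 1/2).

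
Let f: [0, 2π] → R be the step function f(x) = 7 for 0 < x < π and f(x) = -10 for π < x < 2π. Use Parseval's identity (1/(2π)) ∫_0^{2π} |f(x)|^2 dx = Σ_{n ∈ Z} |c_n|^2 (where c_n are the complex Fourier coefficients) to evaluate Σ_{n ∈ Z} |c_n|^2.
Σ |c_n|^2 = 149/2

Parseval equates the L^2 energy of f (normalised by 1/(2π)) with the ℓ^2 sum of its Fourier coefficients: (1/(2π)) ∫_0^{2π} |f|^2 = Σ |c_n|^2.
Compute the left side: (1/(2π)) [∫_0^π 7^2 dx + ∫_π^{2π} (-10)^2 dx] = (1/(2π)) · (49π + 100π) = (49 + 100)/2 = 149/2.
So Σ_{n ∈ Z} |c_n|^2 = 149/2.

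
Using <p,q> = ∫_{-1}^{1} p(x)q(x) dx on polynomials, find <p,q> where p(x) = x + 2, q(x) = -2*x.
<p,q> = -4/3

Expand the product: p(x)·q(x) = -2*x^2 - 4*x.
∫_{-1}^{1} of each monomial x^k gives [2/(k+1) if k even, 0 if k odd]. Integrating term-by-term (or equivalently evaluating the antiderivative F(x) = -2*x^3/3 - 2*x^2 at the endpoints):
  F(1) − F(−1) = -8/3 − (-4/3) = -4/3.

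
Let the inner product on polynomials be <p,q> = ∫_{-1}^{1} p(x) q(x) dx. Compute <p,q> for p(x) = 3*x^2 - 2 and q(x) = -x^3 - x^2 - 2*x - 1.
<p,q> = 32/15

Expand the product: p(x)·q(x) = -3*x^5 - 3*x^4 - 4*x^3 - x^2 + 4*x + 2.
∫_{-1}^{1} of each monomial x^k gives [2/(k+1) if k even, 0 if k odd]. Integrating term-by-term (or equivalently evaluating the antiderivative F(x) = -x^6/2 - 3*x^5/5 - x^4 - x^3/3 + 2*x^2 + 2*x at the endpoints):
  F(1) − F(−1) = 47/30 − (-17/30) = 32/15.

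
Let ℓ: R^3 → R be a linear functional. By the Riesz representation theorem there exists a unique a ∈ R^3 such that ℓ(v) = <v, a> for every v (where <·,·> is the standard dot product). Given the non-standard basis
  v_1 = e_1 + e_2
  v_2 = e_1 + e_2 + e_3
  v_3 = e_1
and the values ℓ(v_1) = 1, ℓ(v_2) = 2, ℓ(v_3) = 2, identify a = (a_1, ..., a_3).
a = (2, -1, 1)

Write a = (a_1, ..., a_3) in the standard basis. For each basis vector v_i, ℓ(v_i) = <v_i, a> is a linear equation in the a_j's. Collect the n equations into a matrix system V a = ℓ, where row i of V is v_i (expressed in the standard basis). Since V is invertible (lower-triangular with 1s on the diagonal, up to permutation), solve by back-substitution:
  V =
[[1, 1, 0],
 [1, 1, 1],
 [1, 0, 0]]
  V a = (1, 2, 2)
Solving gives a = (2, -1, 1).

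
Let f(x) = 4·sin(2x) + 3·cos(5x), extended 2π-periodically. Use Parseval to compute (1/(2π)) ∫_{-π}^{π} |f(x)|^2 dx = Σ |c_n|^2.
Σ |c_n|^2 = 25/2

Expand |f|^2 and use orthogonality of {sin(nx), cos(mx)} on [-π, π]:
  ∫_{-π}^{π} sin(nx)^2 dx = π, ∫ cos(mx)^2 dx = π, and cross terms integrate to 0.
So ∫_{-π}^{π} f(x)^2 dx = 4^2 · π + 3^2 · π = (16 + 9)π.
Divide by 2π: (16 + 9)/2 = 25/2.
By Parseval, this equals Σ |c_n|^2.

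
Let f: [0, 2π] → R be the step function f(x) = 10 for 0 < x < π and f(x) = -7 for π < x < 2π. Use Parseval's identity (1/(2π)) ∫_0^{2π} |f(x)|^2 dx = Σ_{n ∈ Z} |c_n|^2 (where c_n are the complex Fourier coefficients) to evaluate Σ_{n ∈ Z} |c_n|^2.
Σ |c_n|^2 = 149/2

Parseval equates the L^2 energy of f (normalised by 1/(2π)) with the ℓ^2 sum of its Fourier coefficients: (1/(2π)) ∫_0^{2π} |f|^2 = Σ |c_n|^2.
Compute the left side: (1/(2π)) [∫_0^π 10^2 dx + ∫_π^{2π} (-7)^2 dx] = (1/(2π)) · (100π + 49π) = (100 + 49)/2 = 149/2.
So Σ_{n ∈ Z} |c_n|^2 = 149/2.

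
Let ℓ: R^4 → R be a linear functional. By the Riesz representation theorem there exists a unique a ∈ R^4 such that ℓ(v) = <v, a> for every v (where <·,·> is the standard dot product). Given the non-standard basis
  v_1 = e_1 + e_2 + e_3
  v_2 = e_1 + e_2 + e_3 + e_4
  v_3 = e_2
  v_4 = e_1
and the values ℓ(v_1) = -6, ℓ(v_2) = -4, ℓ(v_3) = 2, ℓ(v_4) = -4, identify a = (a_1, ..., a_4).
a = (-4, 2, -4, 2)

Write a = (a_1, ..., a_4) in the standard basis. For each basis vector v_i, ℓ(v_i) = <v_i, a> is a linear equation in the a_j's. Collect the n equations into a matrix system V a = ℓ, where row i of V is v_i (expressed in the standard basis). Since V is invertible (lower-triangular with 1s on the diagonal, up to permutation), solve by back-substitution:
  V =
[[1, 1, 1, 0],
 [1, 1, 1, 1],
 [0, 1, 0, 0],
 [1, 0, 0, 0]]
  V a = (-6, -4, 2, -4)
Solving gives a = (-4, 2, -4, 2).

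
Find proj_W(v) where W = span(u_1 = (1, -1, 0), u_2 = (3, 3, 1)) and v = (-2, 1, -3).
proj_W(v) = (-93/38, 21/38, -6/19)

Set up U = [u_1 | ... | u_2] ∈ R^(3×2). The projector onto W = col(U) is P = U (U^T U)^(-1) U^T.
Compute U^T U =
  [2, 0]
  [0, 19],
and U^T v = (-3, -6).
Solve U^T U · c = U^T v for the coefficients: c = (-3/2, -6/19). The projection is proj_W(v) = U c.
Check: (v - proj_W(v)) · u_1 = 0  (should be 0).
Check: (v - proj_W(v)) · u_2 = 0  (should be 0).
Result: proj_W(v) = (-93/38, 21/38, -6/19).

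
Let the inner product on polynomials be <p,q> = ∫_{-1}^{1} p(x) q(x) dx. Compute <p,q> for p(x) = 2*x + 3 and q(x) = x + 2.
<p,q> = 40/3

Expand the product: p(x)·q(x) = 2*x^2 + 7*x + 6.
∫_{-1}^{1} of each monomial x^k gives [2/(k+1) if k even, 0 if k odd]. Integrating term-by-term (or equivalently evaluating the antiderivative F(x) = 2*x^3/3 + 7*x^2/2 + 6*x at the endpoints):
  F(1) − F(−1) = 61/6 − (-19/6) = 40/3.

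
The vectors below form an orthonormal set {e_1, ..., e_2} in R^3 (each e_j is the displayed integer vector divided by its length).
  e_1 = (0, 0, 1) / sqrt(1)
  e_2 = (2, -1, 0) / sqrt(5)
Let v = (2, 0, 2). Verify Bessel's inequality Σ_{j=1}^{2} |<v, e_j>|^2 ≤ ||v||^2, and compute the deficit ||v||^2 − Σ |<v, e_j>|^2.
Σ |<v, e_j>|^2 = 36/5; ||v||^2 = 8; deficit = 4/5

Write each e_j = u_j / sqrt(<u_j, u_j>) where u_j is the displayed integer vector. Then <v, e_j> = <v, u_j> / sqrt(<u_j, u_j>), so |<v, e_j>|^2 = <v, u_j>^2 / <u_j, u_j>.
Coefficients: <v, e_1> = 2/sqrt(1), <v, e_2> = 4/sqrt(5).
Square and sum: Σ |<v, e_j>|^2 = 36/5.
Compute ||v||^2 = v·v = 8.
Deficit = 8 − 36/5 = 4/5 ≥ 0, confirming Bessel's inequality. (The deficit equals ||v − Σ <v,e_j> e_j||^2, the squared distance from v to span{e_j}.)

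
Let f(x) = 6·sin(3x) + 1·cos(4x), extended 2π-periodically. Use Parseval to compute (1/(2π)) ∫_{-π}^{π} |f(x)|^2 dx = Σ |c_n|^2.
Σ |c_n|^2 = 37/2

Expand |f|^2 and use orthogonality of {sin(nx), cos(mx)} on [-π, π]:
  ∫_{-π}^{π} sin(nx)^2 dx = π, ∫ cos(mx)^2 dx = π, and cross terms integrate to 0.
So ∫_{-π}^{π} f(x)^2 dx = 6^2 · π + 1^2 · π = (36 + 1)π.
Divide by 2π: (36 + 1)/2 = 37/2.
By Parseval, this equals Σ |c_n|^2.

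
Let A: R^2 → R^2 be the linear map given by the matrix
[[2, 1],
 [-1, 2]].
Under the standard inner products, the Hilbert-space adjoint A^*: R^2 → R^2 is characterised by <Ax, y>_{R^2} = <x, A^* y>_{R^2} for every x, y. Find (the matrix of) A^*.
A^* = A^T =
[[2, -1],
 [1, 2]]

For real matrices with standard dot products, the defining identity <Ax, y> = <x, A^* y> gives (Ax)^T y = x^T (A^*) y, i.e. x^T A^T y = x^T (A^*) y. Since this holds for all x, y, we must have A^* = A^T. Therefore
A^* =
[[2, -1],
 [1, 2]].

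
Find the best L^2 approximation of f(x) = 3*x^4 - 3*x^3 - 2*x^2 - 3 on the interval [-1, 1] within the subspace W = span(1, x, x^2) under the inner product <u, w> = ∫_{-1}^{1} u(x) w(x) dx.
g(x) = 4*x^2/7 - 9*x/5 - 114/35

The best approximation g ∈ W is the orthogonal projection of f onto W. Writing g = a_0 + a_1 x + a_2 x^2, the coefficients solve the normal equations G · a = b where
  G_{ij} = <φ_i, φ_j> and b_i = <f, φ_i>, with φ_0 = 1, φ_1 = x, φ_2 = x^2.
G =
  [2, 0, 2/3]
  [0, 2/3, 0]
  [2/3, 0, 2/5],
b = (-92/15, -6/5, -68/35).
Solving gives a_0 = -114/35, a_1 = -9/5, a_2 = 4/7, so
  g(x) = 4*x^2/7 - 9*x/5 - 114/35.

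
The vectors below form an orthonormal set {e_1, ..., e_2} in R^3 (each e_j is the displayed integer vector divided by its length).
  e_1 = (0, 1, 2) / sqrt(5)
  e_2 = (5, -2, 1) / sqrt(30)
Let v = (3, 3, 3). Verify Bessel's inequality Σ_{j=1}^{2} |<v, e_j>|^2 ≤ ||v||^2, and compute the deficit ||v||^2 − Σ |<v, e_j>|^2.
Σ |<v, e_j>|^2 = 21; ||v||^2 = 27; deficit = 6

Write each e_j = u_j / sqrt(<u_j, u_j>) where u_j is the displayed integer vector. Then <v, e_j> = <v, u_j> / sqrt(<u_j, u_j>), so |<v, e_j>|^2 = <v, u_j>^2 / <u_j, u_j>.
Coefficients: <v, e_1> = 9/sqrt(5), <v, e_2> = 12/sqrt(30).
Square and sum: Σ |<v, e_j>|^2 = 21.
Compute ||v||^2 = v·v = 27.
Deficit = 27 − 21 = 6 ≥ 0, confirming Bessel's inequality. (The deficit equals ||v − Σ <v,e_j> e_j||^2, the squared distance from v to span{e_j}.)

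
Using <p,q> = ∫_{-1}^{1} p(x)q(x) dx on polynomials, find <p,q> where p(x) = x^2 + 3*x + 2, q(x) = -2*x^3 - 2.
<p,q> = -176/15

Expand the product: p(x)·q(x) = -2*x^5 - 6*x^4 - 4*x^3 - 2*x^2 - 6*x - 4.
∫_{-1}^{1} of each monomial x^k gives [2/(k+1) if k even, 0 if k odd]. Integrating term-by-term (or equivalently evaluating the antiderivative F(x) = -x^6/3 - 6*x^5/5 - x^4 - 2*x^3/3 - 3*x^2 - 4*x at the endpoints):
  F(1) − F(−1) = -51/5 − (23/15) = -176/15.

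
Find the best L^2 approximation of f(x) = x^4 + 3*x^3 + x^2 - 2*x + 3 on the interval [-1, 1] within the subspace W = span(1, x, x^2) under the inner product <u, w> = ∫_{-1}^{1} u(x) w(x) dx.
g(x) = 13*x^2/7 - x/5 + 102/35

The best approximation g ∈ W is the orthogonal projection of f onto W. Writing g = a_0 + a_1 x + a_2 x^2, the coefficients solve the normal equations G · a = b where
  G_{ij} = <φ_i, φ_j> and b_i = <f, φ_i>, with φ_0 = 1, φ_1 = x, φ_2 = x^2.
G =
  [2, 0, 2/3]
  [0, 2/3, 0]
  [2/3, 0, 2/5],
b = (106/15, -2/15, 94/35).
Solving gives a_0 = 102/35, a_1 = -1/5, a_2 = 13/7, so
  g(x) = 13*x^2/7 - x/5 + 102/35.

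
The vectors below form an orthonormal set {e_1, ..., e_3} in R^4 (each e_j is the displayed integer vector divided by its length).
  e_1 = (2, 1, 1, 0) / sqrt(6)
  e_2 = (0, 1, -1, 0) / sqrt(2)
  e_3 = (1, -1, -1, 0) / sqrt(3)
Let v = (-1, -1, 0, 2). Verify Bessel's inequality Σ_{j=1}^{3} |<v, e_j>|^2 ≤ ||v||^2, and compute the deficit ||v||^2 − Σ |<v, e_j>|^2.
Σ |<v, e_j>|^2 = 2; ||v||^2 = 6; deficit = 4

Write each e_j = u_j / sqrt(<u_j, u_j>) where u_j is the displayed integer vector. Then <v, e_j> = <v, u_j> / sqrt(<u_j, u_j>), so |<v, e_j>|^2 = <v, u_j>^2 / <u_j, u_j>.
Coefficients: <v, e_1> = -3/sqrt(6), <v, e_2> = -1/sqrt(2), <v, e_3> = 0/sqrt(3).
Square and sum: Σ |<v, e_j>|^2 = 2.
Compute ||v||^2 = v·v = 6.
Deficit = 6 − 2 = 4 ≥ 0, confirming Bessel's inequality. (The deficit equals ||v − Σ <v,e_j> e_j||^2, the squared distance from v to span{e_j}.)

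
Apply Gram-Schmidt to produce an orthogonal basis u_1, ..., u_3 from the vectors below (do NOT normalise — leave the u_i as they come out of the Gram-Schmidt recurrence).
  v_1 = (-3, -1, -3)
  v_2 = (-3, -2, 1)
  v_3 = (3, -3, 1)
Orthogonal basis:
  u_1 = (-3, -1, -3)
  u_2 = (-33/19, -30/19, 43/19)
  u_3 = (189/101, -324/101, -81/101)

Apply the Gram-Schmidt recurrence
  u_1 = v_1
  u_i = v_i − Σ_{j<i} ((v_i · u_j) / (u_j · u_j)) · u_j.

Step by step this gives:
  u_1 = (-3, -1, -3)
  u_2 = (-33/19, -30/19, 43/19)
  u_3 = (189/101, -324/101, -81/101)

Orthogonality check:
  u_2 · u_1 = 0 (should be 0)
  u_3 · u_1 = 0 (should be 0)
  u_3 · u_2 = 0 (should be 0)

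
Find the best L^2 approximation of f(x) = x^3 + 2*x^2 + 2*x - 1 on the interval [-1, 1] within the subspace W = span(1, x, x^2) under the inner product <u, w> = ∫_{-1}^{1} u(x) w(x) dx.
g(x) = 2*x^2 + 13*x/5 - 1

The best approximation g ∈ W is the orthogonal projection of f onto W. Writing g = a_0 + a_1 x + a_2 x^2, the coefficients solve the normal equations G · a = b where
  G_{ij} = <φ_i, φ_j> and b_i = <f, φ_i>, with φ_0 = 1, φ_1 = x, φ_2 = x^2.
G =
  [2, 0, 2/3]
  [0, 2/3, 0]
  [2/3, 0, 2/5],
b = (-2/3, 26/15, 2/15).
Solving gives a_0 = -1, a_1 = 13/5, a_2 = 2, so
  g(x) = 2*x^2 + 13*x/5 - 1.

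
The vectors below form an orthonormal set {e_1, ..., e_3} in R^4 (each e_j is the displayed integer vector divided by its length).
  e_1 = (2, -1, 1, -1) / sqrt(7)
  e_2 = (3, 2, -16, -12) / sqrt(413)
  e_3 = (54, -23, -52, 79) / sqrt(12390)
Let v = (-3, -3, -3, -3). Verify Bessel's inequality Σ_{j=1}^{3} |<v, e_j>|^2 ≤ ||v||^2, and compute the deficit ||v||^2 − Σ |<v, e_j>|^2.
Σ |<v, e_j>|^2 = 534/35; ||v||^2 = 36; deficit = 726/35

Write each e_j = u_j / sqrt(<u_j, u_j>) where u_j is the displayed integer vector. Then <v, e_j> = <v, u_j> / sqrt(<u_j, u_j>), so |<v, e_j>|^2 = <v, u_j>^2 / <u_j, u_j>.
Coefficients: <v, e_1> = -3/sqrt(7), <v, e_2> = 69/sqrt(413), <v, e_3> = -174/sqrt(12390).
Square and sum: Σ |<v, e_j>|^2 = 534/35.
Compute ||v||^2 = v·v = 36.
Deficit = 36 − 534/35 = 726/35 ≥ 0, confirming Bessel's inequality. (The deficit equals ||v − Σ <v,e_j> e_j||^2, the squared distance from v to span{e_j}.)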